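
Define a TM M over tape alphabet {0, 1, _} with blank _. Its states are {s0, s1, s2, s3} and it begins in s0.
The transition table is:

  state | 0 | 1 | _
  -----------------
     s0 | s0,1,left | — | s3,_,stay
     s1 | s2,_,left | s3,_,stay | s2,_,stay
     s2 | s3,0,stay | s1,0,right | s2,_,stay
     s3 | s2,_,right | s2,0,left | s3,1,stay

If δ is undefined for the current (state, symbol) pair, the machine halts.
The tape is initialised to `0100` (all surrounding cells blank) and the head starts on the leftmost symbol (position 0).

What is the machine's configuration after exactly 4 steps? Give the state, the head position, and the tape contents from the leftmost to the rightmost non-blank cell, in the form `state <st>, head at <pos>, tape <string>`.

state s2, head at -2, tape 01100

s0 | __[0]100   read 0 → write 1, move left, go to s0
s0 | _[_]1100   read _ → write _, move stay, go to s3
s3 | _[_]1100   read _ → write 1, move stay, go to s3
s3 | _[1]1100   read 1 → write 0, move left, go to s2
s2 | [_]01100
After 4 steps: state s2, head at -2, tape 01100.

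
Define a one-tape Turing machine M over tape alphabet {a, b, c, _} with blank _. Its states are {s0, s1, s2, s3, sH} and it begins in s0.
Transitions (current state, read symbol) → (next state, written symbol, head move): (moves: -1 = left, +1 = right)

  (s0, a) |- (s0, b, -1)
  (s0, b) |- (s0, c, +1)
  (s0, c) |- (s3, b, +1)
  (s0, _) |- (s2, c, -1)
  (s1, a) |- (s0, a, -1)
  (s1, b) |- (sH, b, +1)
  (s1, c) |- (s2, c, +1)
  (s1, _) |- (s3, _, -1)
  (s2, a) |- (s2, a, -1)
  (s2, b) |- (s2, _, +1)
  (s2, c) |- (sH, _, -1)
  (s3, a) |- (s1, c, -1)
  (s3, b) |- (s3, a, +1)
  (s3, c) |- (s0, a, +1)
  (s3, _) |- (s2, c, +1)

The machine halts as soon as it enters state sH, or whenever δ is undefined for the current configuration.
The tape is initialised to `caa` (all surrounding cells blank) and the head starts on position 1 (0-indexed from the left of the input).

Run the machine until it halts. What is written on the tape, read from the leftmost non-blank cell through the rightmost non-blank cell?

s0 | c[a]a_   read a → write b, move -1, go to s0
s0 | [c]ba_   read c → write b, move +1, go to s3
s3 | b[b]a_   read b → write a, move +1, go to s3
s3 | ba[a]_   read a → write c, move -1, go to s1
s1 | b[a]c_   read a → write a, move -1, go to s0
s0 | [b]ac_   read b → write c, move +1, go to s0
s0 | c[a]c_   read a → write b, move -1, go to s0
s0 | [c]bc_   read c → write b, move +1, go to s3
s3 | b[b]c_   read b → write a, move +1, go to s3
s3 | ba[c]_   read c → write a, move +1, go to s0
s0 | baa[_]   read _ → write c, move -1, go to s2
s2 | ba[a]c   read a → write a, move -1, go to s2
s2 | b[a]ac   read a → write a, move -1, go to s2
s2 | [b]aac   read b → write _, move +1, go to s2
s2 | _[a]ac   read a → write a, move -1, go to s2
s2 | [_]aac
The non-blank tape span at halt is aac.

aac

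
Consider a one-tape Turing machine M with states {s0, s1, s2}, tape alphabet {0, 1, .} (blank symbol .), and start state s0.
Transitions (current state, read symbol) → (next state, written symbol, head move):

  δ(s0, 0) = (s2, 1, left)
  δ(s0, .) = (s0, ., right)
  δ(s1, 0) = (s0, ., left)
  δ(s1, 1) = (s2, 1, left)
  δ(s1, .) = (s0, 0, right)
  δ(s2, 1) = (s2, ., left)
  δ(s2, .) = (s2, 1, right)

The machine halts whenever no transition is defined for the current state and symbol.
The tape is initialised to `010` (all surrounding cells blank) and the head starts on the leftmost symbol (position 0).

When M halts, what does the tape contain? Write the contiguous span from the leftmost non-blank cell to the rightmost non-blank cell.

111110

state=s0 head=0 tape=...[0]10   (s0,0)→(s2,1,left)
state=s2 head=-1 tape=..[.]110   (s2,.)→(s2,1,right)
state=s2 head=0 tape=..1[1]10   (s2,1)→(s2,.,left)
state=s2 head=-1 tape=..[1].10   (s2,1)→(s2,.,left)
state=s2 head=-2 tape=.[.]..10   (s2,.)→(s2,1,right)
state=s2 head=-1 tape=.1[.].10   (s2,.)→(s2,1,right)
state=s2 head=0 tape=.11[.]10   (s2,.)→(s2,1,right)
state=s2 head=1 tape=.111[1]0   (s2,1)→(s2,.,left)
state=s2 head=0 tape=.11[1].0   (s2,1)→(s2,.,left)
state=s2 head=-1 tape=.1[1]..0   (s2,1)→(s2,.,left)
state=s2 head=-2 tape=.[1]...0   (s2,1)→(s2,.,left)
state=s2 head=-3 tape=[.]....0   (s2,.)→(s2,1,right)
state=s2 head=-2 tape=1[.]...0   (s2,.)→(s2,1,right)
state=s2 head=-1 tape=11[.]..0   (s2,.)→(s2,1,right)
state=s2 head=0 tape=111[.].0   (s2,.)→(s2,1,right)
state=s2 head=1 tape=1111[.]0   (s2,.)→(s2,1,right)
state=s2 head=2 tape=11111[0]
The non-blank tape span at halt is 111110.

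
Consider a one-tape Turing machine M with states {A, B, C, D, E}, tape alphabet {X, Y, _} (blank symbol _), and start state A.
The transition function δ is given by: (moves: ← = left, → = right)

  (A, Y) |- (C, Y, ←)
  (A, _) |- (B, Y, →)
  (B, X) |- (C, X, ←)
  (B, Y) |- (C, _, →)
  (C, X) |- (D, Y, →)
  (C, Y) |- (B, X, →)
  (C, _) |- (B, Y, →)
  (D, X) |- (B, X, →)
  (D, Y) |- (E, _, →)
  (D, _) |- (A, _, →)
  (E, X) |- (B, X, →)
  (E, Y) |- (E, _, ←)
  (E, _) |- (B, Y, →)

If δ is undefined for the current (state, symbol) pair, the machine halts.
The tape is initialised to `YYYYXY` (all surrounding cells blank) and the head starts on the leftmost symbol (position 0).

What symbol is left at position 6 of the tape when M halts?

state=A head=0 tape=_[Y]YYYXY__   (A,Y)→(C,Y,←)
state=C head=-1 tape=[_]YYYYXY__   (C,_)→(B,Y,→)
state=B head=0 tape=Y[Y]YYYXY__   (B,Y)→(C,_,→)
state=C head=1 tape=Y_[Y]YYXY__   (C,Y)→(B,X,→)
state=B head=2 tape=Y_X[Y]YXY__   (B,Y)→(C,_,→)
state=C head=3 tape=Y_X_[Y]XY__   (C,Y)→(B,X,→)
state=B head=4 tape=Y_X_X[X]Y__   (B,X)→(C,X,←)
state=C head=3 tape=Y_X_[X]XY__   (C,X)→(D,Y,→)
state=D head=4 tape=Y_X_Y[X]Y__   (D,X)→(B,X,→)
state=B head=5 tape=Y_X_YX[Y]__   (B,Y)→(C,_,→)
state=C head=6 tape=Y_X_YX_[_]_   (C,_)→(B,Y,→)
state=B head=7 tape=Y_X_YX_Y[_]
Cell 6 holds Y when M halts.

Y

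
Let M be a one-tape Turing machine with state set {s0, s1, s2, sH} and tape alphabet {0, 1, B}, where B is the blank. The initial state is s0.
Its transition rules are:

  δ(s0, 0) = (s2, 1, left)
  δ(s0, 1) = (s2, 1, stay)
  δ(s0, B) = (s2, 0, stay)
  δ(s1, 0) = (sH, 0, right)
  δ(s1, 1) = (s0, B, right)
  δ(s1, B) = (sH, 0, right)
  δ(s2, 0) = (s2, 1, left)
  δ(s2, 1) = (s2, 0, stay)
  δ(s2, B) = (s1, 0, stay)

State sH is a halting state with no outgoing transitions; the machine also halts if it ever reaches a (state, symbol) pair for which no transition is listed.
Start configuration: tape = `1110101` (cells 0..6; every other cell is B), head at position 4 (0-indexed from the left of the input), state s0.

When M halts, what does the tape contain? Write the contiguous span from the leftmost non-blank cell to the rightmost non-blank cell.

state=s0 head=4 tape=B1110[1]01   (s0,1)→(s2,1,stay)
state=s2 head=4 tape=B1110[1]01   (s2,1)→(s2,0,stay)
state=s2 head=4 tape=B1110[0]01   (s2,0)→(s2,1,left)
state=s2 head=3 tape=B111[0]101   (s2,0)→(s2,1,left)
state=s2 head=2 tape=B11[1]1101   (s2,1)→(s2,0,stay)
state=s2 head=2 tape=B11[0]1101   (s2,0)→(s2,1,left)
state=s2 head=1 tape=B1[1]11101   (s2,1)→(s2,0,stay)
state=s2 head=1 tape=B1[0]11101   (s2,0)→(s2,1,left)
state=s2 head=0 tape=B[1]111101   (s2,1)→(s2,0,stay)
state=s2 head=0 tape=B[0]111101   (s2,0)→(s2,1,left)
state=s2 head=-1 tape=[B]1111101   (s2,B)→(s1,0,stay)
state=s1 head=-1 tape=[0]1111101   (s1,0)→(sH,0,right)
state=sH head=0 tape=0[1]111101
The non-blank tape span at halt is 01111101.

01111101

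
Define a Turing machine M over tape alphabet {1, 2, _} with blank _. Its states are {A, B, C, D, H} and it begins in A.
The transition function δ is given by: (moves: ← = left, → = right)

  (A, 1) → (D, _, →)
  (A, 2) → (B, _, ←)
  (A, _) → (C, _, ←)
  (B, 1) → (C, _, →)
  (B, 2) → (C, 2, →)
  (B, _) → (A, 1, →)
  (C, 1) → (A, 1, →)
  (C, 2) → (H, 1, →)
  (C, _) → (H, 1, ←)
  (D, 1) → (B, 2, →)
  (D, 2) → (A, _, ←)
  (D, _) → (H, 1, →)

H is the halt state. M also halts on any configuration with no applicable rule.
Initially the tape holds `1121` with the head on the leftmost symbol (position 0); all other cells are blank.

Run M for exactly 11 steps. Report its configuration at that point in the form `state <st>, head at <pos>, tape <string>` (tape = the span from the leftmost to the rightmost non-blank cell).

state C, head at 3, tape 221

state=A head=0 tape=[1]121_   (A,1)→(D,_,→)
state=D head=1 tape=_[1]21_   (D,1)→(B,2,→)
state=B head=2 tape=_2[2]1_   (B,2)→(C,2,→)
state=C head=3 tape=_22[1]_   (C,1)→(A,1,→)
state=A head=4 tape=_221[_]   (A,_)→(C,_,←)
state=C head=3 tape=_22[1]_   (C,1)→(A,1,→)
state=A head=4 tape=_221[_]   (A,_)→(C,_,←)
state=C head=3 tape=_22[1]_   (C,1)→(A,1,→)
state=A head=4 tape=_221[_]   (A,_)→(C,_,←)
state=C head=3 tape=_22[1]_   (C,1)→(A,1,→)
state=A head=4 tape=_221[_]   (A,_)→(C,_,←)
state=C head=3 tape=_22[1]_
After 11 steps: state C, head at 3, tape 221.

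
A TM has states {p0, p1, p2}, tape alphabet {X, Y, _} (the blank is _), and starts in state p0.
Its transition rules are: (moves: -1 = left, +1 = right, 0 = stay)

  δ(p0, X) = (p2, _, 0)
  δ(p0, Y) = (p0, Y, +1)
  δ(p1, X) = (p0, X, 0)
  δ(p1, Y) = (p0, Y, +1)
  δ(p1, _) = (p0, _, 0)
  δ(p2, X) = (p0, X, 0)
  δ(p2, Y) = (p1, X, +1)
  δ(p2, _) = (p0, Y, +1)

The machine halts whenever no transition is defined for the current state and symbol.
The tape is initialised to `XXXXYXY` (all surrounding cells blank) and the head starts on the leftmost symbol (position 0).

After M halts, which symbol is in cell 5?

p0 | [X]XXXYXY_   read X → write _, move 0, go to p2
p2 | [_]XXXYXY_   read _ → write Y, move +1, go to p0
p0 | Y[X]XXYXY_   read X → write _, move 0, go to p2
p2 | Y[_]XXYXY_   read _ → write Y, move +1, go to p0
p0 | YY[X]XYXY_   read X → write _, move 0, go to p2
p2 | YY[_]XYXY_   read _ → write Y, move +1, go to p0
p0 | YYY[X]YXY_   read X → write _, move 0, go to p2
p2 | YYY[_]YXY_   read _ → write Y, move +1, go to p0
p0 | YYYY[Y]XY_   read Y → write Y, move +1, go to p0
p0 | YYYYY[X]Y_   read X → write _, move 0, go to p2
p2 | YYYYY[_]Y_   read _ → write Y, move +1, go to p0
p0 | YYYYYY[Y]_   read Y → write Y, move +1, go to p0
p0 | YYYYYYY[_]
Cell 5 holds Y when M halts.

Y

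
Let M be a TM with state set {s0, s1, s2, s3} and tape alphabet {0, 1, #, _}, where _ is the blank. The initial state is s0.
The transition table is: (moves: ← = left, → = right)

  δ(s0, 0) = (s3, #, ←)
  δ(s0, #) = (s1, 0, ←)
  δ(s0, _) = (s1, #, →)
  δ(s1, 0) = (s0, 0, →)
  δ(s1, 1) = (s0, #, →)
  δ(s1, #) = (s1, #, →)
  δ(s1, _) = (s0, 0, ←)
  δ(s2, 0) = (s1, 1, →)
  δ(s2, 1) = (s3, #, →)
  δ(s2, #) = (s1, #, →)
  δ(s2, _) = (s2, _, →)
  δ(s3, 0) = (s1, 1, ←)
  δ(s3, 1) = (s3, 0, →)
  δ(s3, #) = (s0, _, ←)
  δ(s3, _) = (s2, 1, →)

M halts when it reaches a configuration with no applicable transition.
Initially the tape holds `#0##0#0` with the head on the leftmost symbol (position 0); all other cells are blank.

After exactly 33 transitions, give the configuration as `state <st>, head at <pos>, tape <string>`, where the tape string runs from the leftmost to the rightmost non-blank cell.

state=s0 head=0 tape=__[#]0##0#0   (s0,#)→(s1,0,←)
state=s1 head=-1 tape=_[_]00##0#0   (s1,_)→(s0,0,←)
state=s0 head=-2 tape=[_]000##0#0   (s0,_)→(s1,#,→)
state=s1 head=-1 tape=#[0]00##0#0   (s1,0)→(s0,0,→)
state=s0 head=0 tape=#0[0]0##0#0   (s0,0)→(s3,#,←)
state=s3 head=-1 tape=#[0]#0##0#0   (s3,0)→(s1,1,←)
state=s1 head=-2 tape=[#]1#0##0#0   (s1,#)→(s1,#,→)
state=s1 head=-1 tape=#[1]#0##0#0   (s1,1)→(s0,#,→)
state=s0 head=0 tape=##[#]0##0#0   (s0,#)→(s1,0,←)
state=s1 head=-1 tape=#[#]00##0#0   (s1,#)→(s1,#,→)
state=s1 head=0 tape=##[0]0##0#0   (s1,0)→(s0,0,→)
state=s0 head=1 tape=##0[0]##0#0   (s0,0)→(s3,#,←)
state=s3 head=0 tape=##[0]###0#0   (s3,0)→(s1,1,←)
state=s1 head=-1 tape=#[#]1###0#0   (s1,#)→(s1,#,→)
state=s1 head=0 tape=##[1]###0#0   (s1,1)→(s0,#,→)
state=s0 head=1 tape=###[#]##0#0   (s0,#)→(s1,0,←)
state=s1 head=0 tape=##[#]0##0#0   (s1,#)→(s1,#,→)
state=s1 head=1 tape=###[0]##0#0   (s1,0)→(s0,0,→)
state=s0 head=2 tape=###0[#]#0#0   (s0,#)→(s1,0,←)
state=s1 head=1 tape=###[0]0#0#0   (s1,0)→(s0,0,→)
state=s0 head=2 tape=###0[0]#0#0   (s0,0)→(s3,#,←)
state=s3 head=1 tape=###[0]##0#0   (s3,0)→(s1,1,←)
state=s1 head=0 tape=##[#]1##0#0   (s1,#)→(s1,#,→)
state=s1 head=1 tape=###[1]##0#0   (s1,1)→(s0,#,→)
state=s0 head=2 tape=####[#]#0#0   (s0,#)→(s1,0,←)
state=s1 head=1 tape=###[#]0#0#0   (s1,#)→(s1,#,→)
state=s1 head=2 tape=####[0]#0#0   (s1,0)→(s0,0,→)
state=s0 head=3 tape=####0[#]0#0   (s0,#)→(s1,0,←)
state=s1 head=2 tape=####[0]00#0   (s1,0)→(s0,0,→)
state=s0 head=3 tape=####0[0]0#0   (s0,0)→(s3,#,←)
state=s3 head=2 tape=####[0]#0#0   (s3,0)→(s1,1,←)
state=s1 head=1 tape=###[#]1#0#0   (s1,#)→(s1,#,→)
state=s1 head=2 tape=####[1]#0#0   (s1,1)→(s0,#,→)
state=s0 head=3 tape=#####[#]0#0
After 33 steps: state s0, head at 3, tape ######0#0.

state s0, head at 3, tape ######0#0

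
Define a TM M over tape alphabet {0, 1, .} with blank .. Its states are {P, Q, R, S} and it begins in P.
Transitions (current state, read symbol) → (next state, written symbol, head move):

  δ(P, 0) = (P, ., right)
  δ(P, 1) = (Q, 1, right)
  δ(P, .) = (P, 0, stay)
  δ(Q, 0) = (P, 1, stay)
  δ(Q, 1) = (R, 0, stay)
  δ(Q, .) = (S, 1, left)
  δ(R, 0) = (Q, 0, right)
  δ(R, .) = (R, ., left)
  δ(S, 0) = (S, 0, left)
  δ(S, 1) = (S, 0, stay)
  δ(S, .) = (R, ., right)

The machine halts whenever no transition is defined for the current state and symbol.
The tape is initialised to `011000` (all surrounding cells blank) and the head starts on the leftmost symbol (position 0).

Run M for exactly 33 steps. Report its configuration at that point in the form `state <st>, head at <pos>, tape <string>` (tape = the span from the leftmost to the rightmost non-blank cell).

state S, head at 6, tape 0111101

P | [0]11000..   read 0 → write ., move right, go to P
P | .[1]1000..   read 1 → write 1, move right, go to Q
Q | .1[1]000..   read 1 → write 0, move stay, go to R
R | .1[0]000..   read 0 → write 0, move right, go to Q
Q | .10[0]00..   read 0 → write 1, move stay, go to P
P | .10[1]00..   read 1 → write 1, move right, go to Q
Q | .101[0]0..   read 0 → write 1, move stay, go to P
P | .101[1]0..   read 1 → write 1, move right, go to Q
Q | .1011[0]..   read 0 → write 1, move stay, go to P
P | .1011[1]..   read 1 → write 1, move right, go to Q
Q | .10111[.].   read . → write 1, move left, go to S
S | .1011[1]1.   read 1 → write 0, move stay, go to S
S | .1011[0]1.   read 0 → write 0, move left, go to S
S | .101[1]01.   read 1 → write 0, move stay, go to S
S | .101[0]01.   read 0 → write 0, move left, go to S
S | .10[1]001.   read 1 → write 0, move stay, go to S
S | .10[0]001.   read 0 → write 0, move left, go to S
S | .1[0]0001.   read 0 → write 0, move left, go to S
S | .[1]00001.   read 1 → write 0, move stay, go to S
S | .[0]00001.   read 0 → write 0, move left, go to S
S | [.]000001.   read . → write ., move right, go to R
R | .[0]00001.   read 0 → write 0, move right, go to Q
Q | .0[0]0001.   read 0 → write 1, move stay, go to P
P | .0[1]0001.   read 1 → write 1, move right, go to Q
Q | .01[0]001.   read 0 → write 1, move stay, go to P
P | .01[1]001.   read 1 → write 1, move right, go to Q
Q | .011[0]01.   read 0 → write 1, move stay, go to P
P | .011[1]01.   read 1 → write 1, move right, go to Q
Q | .0111[0]1.   read 0 → write 1, move stay, go to P
P | .0111[1]1.   read 1 → write 1, move right, go to Q
Q | .01111[1].   read 1 → write 0, move stay, go to R
R | .01111[0].   read 0 → write 0, move right, go to Q
Q | .011110[.]   read . → write 1, move left, go to S
S | .01111[0]1
After 33 steps: state S, head at 6, tape 0111101.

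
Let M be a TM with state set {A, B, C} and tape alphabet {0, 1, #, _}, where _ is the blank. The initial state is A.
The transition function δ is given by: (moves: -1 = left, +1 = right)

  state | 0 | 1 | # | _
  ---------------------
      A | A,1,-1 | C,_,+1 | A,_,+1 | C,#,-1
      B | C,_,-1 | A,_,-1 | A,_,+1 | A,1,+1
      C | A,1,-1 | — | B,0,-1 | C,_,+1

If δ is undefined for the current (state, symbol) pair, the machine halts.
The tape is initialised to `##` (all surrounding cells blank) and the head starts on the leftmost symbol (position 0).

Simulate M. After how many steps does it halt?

A | [#]#_   read # → write _, move +1, go to A
A | _[#]_   read # → write _, move +1, go to A
A | __[_]   read _ → write #, move -1, go to C
C | _[_]#   read _ → write _, move +1, go to C
C | __[#]   read # → write 0, move -1, go to B
B | _[_]0   read _ → write 1, move +1, go to A
A | _1[0]   read 0 → write 1, move -1, go to A
A | _[1]1   read 1 → write _, move +1, go to C
C | __[1]
M halts after 8 transitions.

8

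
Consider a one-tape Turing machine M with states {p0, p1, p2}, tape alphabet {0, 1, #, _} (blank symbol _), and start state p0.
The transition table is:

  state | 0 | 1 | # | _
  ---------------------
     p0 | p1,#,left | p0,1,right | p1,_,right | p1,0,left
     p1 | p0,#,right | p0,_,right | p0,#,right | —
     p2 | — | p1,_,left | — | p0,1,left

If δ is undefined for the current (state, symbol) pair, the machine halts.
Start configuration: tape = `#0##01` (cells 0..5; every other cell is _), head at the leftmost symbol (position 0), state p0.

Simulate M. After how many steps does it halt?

p0 | [#]0##01_   read # → write _, move right, go to p1
p1 | _[0]##01_   read 0 → write #, move right, go to p0
p0 | _#[#]#01_   read # → write _, move right, go to p1
p1 | _#_[#]01_   read # → write #, move right, go to p0
p0 | _#_#[0]1_   read 0 → write #, move left, go to p1
p1 | _#_[#]#1_   read # → write #, move right, go to p0
p0 | _#_#[#]1_   read # → write _, move right, go to p1
p1 | _#_#_[1]_   read 1 → write _, move right, go to p0
p0 | _#_#__[_]   read _ → write 0, move left, go to p1
p1 | _#_#_[_]0
M halts after 9 transitions.

9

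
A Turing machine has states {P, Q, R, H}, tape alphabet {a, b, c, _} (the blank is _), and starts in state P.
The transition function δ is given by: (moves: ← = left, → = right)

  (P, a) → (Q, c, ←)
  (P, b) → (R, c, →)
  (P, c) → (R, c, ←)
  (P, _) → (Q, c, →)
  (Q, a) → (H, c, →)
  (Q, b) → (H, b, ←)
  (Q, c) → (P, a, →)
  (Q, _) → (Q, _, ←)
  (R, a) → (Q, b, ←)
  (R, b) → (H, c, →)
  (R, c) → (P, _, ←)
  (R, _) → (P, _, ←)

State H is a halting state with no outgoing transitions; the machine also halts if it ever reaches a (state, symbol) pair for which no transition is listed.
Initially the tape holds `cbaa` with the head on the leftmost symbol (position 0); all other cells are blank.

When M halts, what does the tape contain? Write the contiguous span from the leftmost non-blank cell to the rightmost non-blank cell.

acacbc

P | __[c]baa_   read c → write c, move ←, go to R
R | _[_]cbaa_   read _ → write _, move ←, go to P
P | [_]_cbaa_   read _ → write c, move →, go to Q
Q | c[_]cbaa_   read _ → write _, move ←, go to Q
Q | [c]_cbaa_   read c → write a, move →, go to P
P | a[_]cbaa_   read _ → write c, move →, go to Q
Q | ac[c]baa_   read c → write a, move →, go to P
P | aca[b]aa_   read b → write c, move →, go to R
R | acac[a]a_   read a → write b, move ←, go to Q
Q | aca[c]ba_   read c → write a, move →, go to P
P | acaa[b]a_   read b → write c, move →, go to R
R | acaac[a]_   read a → write b, move ←, go to Q
Q | acaa[c]b_   read c → write a, move →, go to P
P | acaaa[b]_   read b → write c, move →, go to R
R | acaaac[_]   read _ → write _, move ←, go to P
P | acaaa[c]_   read c → write c, move ←, go to R
R | acaa[a]c_   read a → write b, move ←, go to Q
Q | aca[a]bc_   read a → write c, move →, go to H
H | acac[b]c_
The non-blank tape span at halt is acacbc.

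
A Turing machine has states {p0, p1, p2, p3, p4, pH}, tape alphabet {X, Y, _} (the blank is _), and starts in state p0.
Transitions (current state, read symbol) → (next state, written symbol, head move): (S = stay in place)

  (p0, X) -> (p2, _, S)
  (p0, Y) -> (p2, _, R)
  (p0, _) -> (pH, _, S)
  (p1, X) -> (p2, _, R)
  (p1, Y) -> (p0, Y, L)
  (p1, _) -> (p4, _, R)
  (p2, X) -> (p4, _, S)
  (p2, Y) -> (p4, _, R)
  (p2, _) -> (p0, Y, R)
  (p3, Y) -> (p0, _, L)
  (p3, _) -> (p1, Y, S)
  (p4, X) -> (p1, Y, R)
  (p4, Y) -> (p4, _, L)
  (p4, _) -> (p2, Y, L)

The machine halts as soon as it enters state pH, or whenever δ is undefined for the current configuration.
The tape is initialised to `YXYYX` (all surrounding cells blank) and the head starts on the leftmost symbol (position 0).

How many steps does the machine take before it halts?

state=p0 head=0 tape=[Y]XYYX_   (p0,Y)→(p2,_,R)
state=p2 head=1 tape=_[X]YYX_   (p2,X)→(p4,_,S)
state=p4 head=1 tape=_[_]YYX_   (p4,_)→(p2,Y,L)
state=p2 head=0 tape=[_]YYYX_   (p2,_)→(p0,Y,R)
state=p0 head=1 tape=Y[Y]YYX_   (p0,Y)→(p2,_,R)
state=p2 head=2 tape=Y_[Y]YX_   (p2,Y)→(p4,_,R)
state=p4 head=3 tape=Y__[Y]X_   (p4,Y)→(p4,_,L)
state=p4 head=2 tape=Y_[_]_X_   (p4,_)→(p2,Y,L)
state=p2 head=1 tape=Y[_]Y_X_   (p2,_)→(p0,Y,R)
state=p0 head=2 tape=YY[Y]_X_   (p0,Y)→(p2,_,R)
state=p2 head=3 tape=YY_[_]X_   (p2,_)→(p0,Y,R)
state=p0 head=4 tape=YY_Y[X]_   (p0,X)→(p2,_,S)
state=p2 head=4 tape=YY_Y[_]_   (p2,_)→(p0,Y,R)
state=p0 head=5 tape=YY_YY[_]   (p0,_)→(pH,_,S)
state=pH head=5 tape=YY_YY[_]
M halts after 14 transitions.

14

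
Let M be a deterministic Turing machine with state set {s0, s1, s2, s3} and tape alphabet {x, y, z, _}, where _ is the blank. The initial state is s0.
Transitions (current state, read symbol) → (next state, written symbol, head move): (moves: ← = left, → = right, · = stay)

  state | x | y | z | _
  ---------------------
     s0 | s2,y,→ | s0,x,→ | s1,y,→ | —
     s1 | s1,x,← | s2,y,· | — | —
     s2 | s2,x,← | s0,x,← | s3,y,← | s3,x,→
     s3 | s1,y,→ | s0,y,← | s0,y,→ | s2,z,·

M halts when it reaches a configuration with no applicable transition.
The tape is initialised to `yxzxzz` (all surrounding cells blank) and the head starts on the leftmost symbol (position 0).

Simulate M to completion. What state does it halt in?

state=s0 head=0 tape=_[y]xzxzz   (s0,y)→(s0,x,→)
state=s0 head=1 tape=_x[x]zxzz   (s0,x)→(s2,y,→)
state=s2 head=2 tape=_xy[z]xzz   (s2,z)→(s3,y,←)
state=s3 head=1 tape=_x[y]yxzz   (s3,y)→(s0,y,←)
state=s0 head=0 tape=_[x]yyxzz   (s0,x)→(s2,y,→)
state=s2 head=1 tape=_y[y]yxzz   (s2,y)→(s0,x,←)
state=s0 head=0 tape=_[y]xyxzz   (s0,y)→(s0,x,→)
state=s0 head=1 tape=_x[x]yxzz   (s0,x)→(s2,y,→)
state=s2 head=2 tape=_xy[y]xzz   (s2,y)→(s0,x,←)
state=s0 head=1 tape=_x[y]xxzz   (s0,y)→(s0,x,→)
state=s0 head=2 tape=_xx[x]xzz   (s0,x)→(s2,y,→)
state=s2 head=3 tape=_xxy[x]zz   (s2,x)→(s2,x,←)
state=s2 head=2 tape=_xx[y]xzz   (s2,y)→(s0,x,←)
state=s0 head=1 tape=_x[x]xxzz   (s0,x)→(s2,y,→)
state=s2 head=2 tape=_xy[x]xzz   (s2,x)→(s2,x,←)
state=s2 head=1 tape=_x[y]xxzz   (s2,y)→(s0,x,←)
state=s0 head=0 tape=_[x]xxxzz   (s0,x)→(s2,y,→)
state=s2 head=1 tape=_y[x]xxzz   (s2,x)→(s2,x,←)
state=s2 head=0 tape=_[y]xxxzz   (s2,y)→(s0,x,←)
state=s0 head=-1 tape=[_]xxxxzz
No transition is defined for (s0, _); M halts in state s0.

s0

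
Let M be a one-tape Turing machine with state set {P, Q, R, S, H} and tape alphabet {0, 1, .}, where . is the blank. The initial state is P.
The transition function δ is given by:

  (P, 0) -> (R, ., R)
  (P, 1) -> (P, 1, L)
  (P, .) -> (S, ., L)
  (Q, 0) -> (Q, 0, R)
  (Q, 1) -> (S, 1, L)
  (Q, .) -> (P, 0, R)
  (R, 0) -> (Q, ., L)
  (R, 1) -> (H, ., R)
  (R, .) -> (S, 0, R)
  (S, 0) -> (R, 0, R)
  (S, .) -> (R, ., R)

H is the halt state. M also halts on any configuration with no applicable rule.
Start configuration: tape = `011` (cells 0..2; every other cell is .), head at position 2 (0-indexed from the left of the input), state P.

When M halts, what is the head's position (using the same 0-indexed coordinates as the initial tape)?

state=P head=2 tape=01[1]   (P,1)→(P,1,L)
state=P head=1 tape=0[1]1   (P,1)→(P,1,L)
state=P head=0 tape=[0]11   (P,0)→(R,.,R)
state=R head=1 tape=.[1]1   (R,1)→(H,.,R)
state=H head=2 tape=..[1]
At halt the head is at cell 2.

2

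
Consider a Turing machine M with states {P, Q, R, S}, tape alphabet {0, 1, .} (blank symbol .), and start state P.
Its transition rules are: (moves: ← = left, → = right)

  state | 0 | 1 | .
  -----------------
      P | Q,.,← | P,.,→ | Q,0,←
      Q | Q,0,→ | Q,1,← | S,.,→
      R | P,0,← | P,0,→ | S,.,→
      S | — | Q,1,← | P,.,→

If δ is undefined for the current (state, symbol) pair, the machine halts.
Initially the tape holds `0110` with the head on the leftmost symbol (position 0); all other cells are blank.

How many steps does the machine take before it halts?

state=P head=0 tape=.[0]110.   (P,0)→(Q,.,←)
state=Q head=-1 tape=[.].110.   (Q,.)→(S,.,→)
state=S head=0 tape=.[.]110.   (S,.)→(P,.,→)
state=P head=1 tape=..[1]10.   (P,1)→(P,.,→)
state=P head=2 tape=...[1]0.   (P,1)→(P,.,→)
state=P head=3 tape=....[0].   (P,0)→(Q,.,←)
state=Q head=2 tape=...[.]..   (Q,.)→(S,.,→)
state=S head=3 tape=....[.].   (S,.)→(P,.,→)
state=P head=4 tape=.....[.]   (P,.)→(Q,0,←)
state=Q head=3 tape=....[.]0   (Q,.)→(S,.,→)
state=S head=4 tape=.....[0]
M halts after 10 transitions.

10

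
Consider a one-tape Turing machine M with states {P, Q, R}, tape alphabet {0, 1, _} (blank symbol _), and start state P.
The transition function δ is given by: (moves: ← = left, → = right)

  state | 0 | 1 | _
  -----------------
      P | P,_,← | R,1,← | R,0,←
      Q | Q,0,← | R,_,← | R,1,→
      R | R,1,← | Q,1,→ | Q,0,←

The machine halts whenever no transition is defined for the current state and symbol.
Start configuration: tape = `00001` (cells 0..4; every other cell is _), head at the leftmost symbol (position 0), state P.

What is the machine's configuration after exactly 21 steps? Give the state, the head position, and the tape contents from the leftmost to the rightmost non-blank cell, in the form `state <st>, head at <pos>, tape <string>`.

P | ___[0]0001   read 0 → write _, move ←, go to P
P | __[_]_0001   read _ → write 0, move ←, go to R
R | _[_]0_0001   read _ → write 0, move ←, go to Q
Q | [_]00_0001   read _ → write 1, move →, go to R
R | 1[0]0_0001   read 0 → write 1, move ←, go to R
R | [1]10_0001   read 1 → write 1, move →, go to Q
Q | 1[1]0_0001   read 1 → write _, move ←, go to R
R | [1]_0_0001   read 1 → write 1, move →, go to Q
Q | 1[_]0_0001   read _ → write 1, move →, go to R
R | 11[0]_0001   read 0 → write 1, move ←, go to R
R | 1[1]1_0001   read 1 → write 1, move →, go to Q
Q | 11[1]_0001   read 1 → write _, move ←, go to R
R | 1[1]__0001   read 1 → write 1, move →, go to Q
Q | 11[_]_0001   read _ → write 1, move →, go to R
R | 111[_]0001   read _ → write 0, move ←, go to Q
Q | 11[1]00001   read 1 → write _, move ←, go to R
R | 1[1]_00001   read 1 → write 1, move →, go to Q
Q | 11[_]00001   read _ → write 1, move →, go to R
R | 111[0]0001   read 0 → write 1, move ←, go to R
R | 11[1]10001   read 1 → write 1, move →, go to Q
Q | 111[1]0001   read 1 → write _, move ←, go to R
R | 11[1]_0001
After 21 steps: state R, head at -1, tape 111_0001.

state R, head at -1, tape 111_0001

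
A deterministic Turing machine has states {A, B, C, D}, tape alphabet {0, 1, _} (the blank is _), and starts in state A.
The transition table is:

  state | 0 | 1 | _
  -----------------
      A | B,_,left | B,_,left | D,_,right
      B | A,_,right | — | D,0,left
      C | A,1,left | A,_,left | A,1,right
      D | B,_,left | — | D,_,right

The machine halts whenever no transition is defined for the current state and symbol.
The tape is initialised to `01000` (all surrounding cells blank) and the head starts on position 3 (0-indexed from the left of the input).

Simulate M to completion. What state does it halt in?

D

A | 010[0]0   read 0 → write _, move left, go to B
B | 01[0]_0   read 0 → write _, move right, go to A
A | 01_[_]0   read _ → write _, move right, go to D
D | 01__[0]   read 0 → write _, move left, go to B
B | 01_[_]_   read _ → write 0, move left, go to D
D | 01[_]0_   read _ → write _, move right, go to D
D | 01_[0]_   read 0 → write _, move left, go to B
B | 01[_]__   read _ → write 0, move left, go to D
D | 0[1]0__
No transition is defined for (D, 1); M halts in state D.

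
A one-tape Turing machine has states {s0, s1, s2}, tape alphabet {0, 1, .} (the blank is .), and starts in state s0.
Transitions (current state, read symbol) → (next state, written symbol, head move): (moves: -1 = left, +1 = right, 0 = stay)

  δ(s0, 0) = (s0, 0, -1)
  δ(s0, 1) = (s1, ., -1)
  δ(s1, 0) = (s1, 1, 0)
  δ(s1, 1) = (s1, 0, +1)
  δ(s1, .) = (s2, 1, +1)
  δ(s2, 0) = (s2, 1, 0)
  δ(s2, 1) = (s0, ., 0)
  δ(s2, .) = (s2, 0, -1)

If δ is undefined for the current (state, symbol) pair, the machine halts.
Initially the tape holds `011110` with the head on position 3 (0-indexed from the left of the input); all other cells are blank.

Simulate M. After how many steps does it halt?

4

state=s0 head=3 tape=011[1]10   (s0,1)→(s1,.,-1)
state=s1 head=2 tape=01[1].10   (s1,1)→(s1,0,+1)
state=s1 head=3 tape=010[.]10   (s1,.)→(s2,1,+1)
state=s2 head=4 tape=0101[1]0   (s2,1)→(s0,.,0)
state=s0 head=4 tape=0101[.]0
M halts after 4 transitions.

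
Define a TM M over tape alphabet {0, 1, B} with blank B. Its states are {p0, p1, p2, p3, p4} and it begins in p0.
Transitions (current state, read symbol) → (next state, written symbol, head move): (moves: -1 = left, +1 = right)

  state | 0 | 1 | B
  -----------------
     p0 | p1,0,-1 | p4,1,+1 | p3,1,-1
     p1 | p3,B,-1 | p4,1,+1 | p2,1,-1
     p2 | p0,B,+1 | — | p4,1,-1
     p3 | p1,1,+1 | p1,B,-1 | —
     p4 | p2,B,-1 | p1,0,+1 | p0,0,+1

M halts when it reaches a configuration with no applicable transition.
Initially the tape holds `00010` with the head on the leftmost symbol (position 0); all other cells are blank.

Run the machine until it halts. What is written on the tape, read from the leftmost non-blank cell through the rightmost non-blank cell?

state=p0 head=0 tape=BBB[0]0010   (p0,0)→(p1,0,-1)
state=p1 head=-1 tape=BB[B]00010   (p1,B)→(p2,1,-1)
state=p2 head=-2 tape=B[B]100010   (p2,B)→(p4,1,-1)
state=p4 head=-3 tape=[B]1100010   (p4,B)→(p0,0,+1)
state=p0 head=-2 tape=0[1]100010   (p0,1)→(p4,1,+1)
state=p4 head=-1 tape=01[1]00010   (p4,1)→(p1,0,+1)
state=p1 head=0 tape=010[0]0010   (p1,0)→(p3,B,-1)
state=p3 head=-1 tape=01[0]B0010   (p3,0)→(p1,1,+1)
state=p1 head=0 tape=011[B]0010   (p1,B)→(p2,1,-1)
state=p2 head=-1 tape=01[1]10010
The non-blank tape span at halt is 01110010.

01110010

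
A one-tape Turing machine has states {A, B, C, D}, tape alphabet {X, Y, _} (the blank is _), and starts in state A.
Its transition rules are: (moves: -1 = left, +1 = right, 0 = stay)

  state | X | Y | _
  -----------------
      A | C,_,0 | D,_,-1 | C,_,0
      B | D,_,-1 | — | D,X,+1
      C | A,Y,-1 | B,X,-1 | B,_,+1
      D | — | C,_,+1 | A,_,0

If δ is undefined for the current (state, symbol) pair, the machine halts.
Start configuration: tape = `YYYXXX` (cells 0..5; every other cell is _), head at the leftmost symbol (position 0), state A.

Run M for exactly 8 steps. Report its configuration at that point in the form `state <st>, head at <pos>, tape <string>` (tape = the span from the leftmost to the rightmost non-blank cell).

state D, head at 2, tape XXXXXX

A | _[Y]YYXXX   read Y → write _, move -1, go to D
D | [_]_YYXXX   read _ → write _, move 0, go to A
A | [_]_YYXXX   read _ → write _, move 0, go to C
C | [_]_YYXXX   read _ → write _, move +1, go to B
B | _[_]YYXXX   read _ → write X, move +1, go to D
D | _X[Y]YXXX   read Y → write _, move +1, go to C
C | _X_[Y]XXX   read Y → write X, move -1, go to B
B | _X[_]XXXX   read _ → write X, move +1, go to D
D | _XX[X]XXX
After 8 steps: state D, head at 2, tape XXXXXX.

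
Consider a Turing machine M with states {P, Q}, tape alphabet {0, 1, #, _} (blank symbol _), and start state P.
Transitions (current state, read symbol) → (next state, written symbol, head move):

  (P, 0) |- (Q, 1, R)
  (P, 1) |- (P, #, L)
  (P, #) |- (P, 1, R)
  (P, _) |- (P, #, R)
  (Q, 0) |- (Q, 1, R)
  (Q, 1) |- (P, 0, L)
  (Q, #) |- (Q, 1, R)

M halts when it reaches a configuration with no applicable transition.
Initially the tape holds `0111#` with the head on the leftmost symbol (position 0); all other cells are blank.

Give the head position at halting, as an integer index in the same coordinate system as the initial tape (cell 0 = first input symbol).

5

state=P head=0 tape=__[0]111#_   (P,0)→(Q,1,R)
state=Q head=1 tape=__1[1]11#_   (Q,1)→(P,0,L)
state=P head=0 tape=__[1]011#_   (P,1)→(P,#,L)
state=P head=-1 tape=_[_]#011#_   (P,_)→(P,#,R)
state=P head=0 tape=_#[#]011#_   (P,#)→(P,1,R)
state=P head=1 tape=_#1[0]11#_   (P,0)→(Q,1,R)
state=Q head=2 tape=_#11[1]1#_   (Q,1)→(P,0,L)
state=P head=1 tape=_#1[1]01#_   (P,1)→(P,#,L)
state=P head=0 tape=_#[1]#01#_   (P,1)→(P,#,L)
state=P head=-1 tape=_[#]##01#_   (P,#)→(P,1,R)
state=P head=0 tape=_1[#]#01#_   (P,#)→(P,1,R)
state=P head=1 tape=_11[#]01#_   (P,#)→(P,1,R)
state=P head=2 tape=_111[0]1#_   (P,0)→(Q,1,R)
state=Q head=3 tape=_1111[1]#_   (Q,1)→(P,0,L)
state=P head=2 tape=_111[1]0#_   (P,1)→(P,#,L)
state=P head=1 tape=_11[1]#0#_   (P,1)→(P,#,L)
state=P head=0 tape=_1[1]##0#_   (P,1)→(P,#,L)
state=P head=-1 tape=_[1]###0#_   (P,1)→(P,#,L)
state=P head=-2 tape=[_]####0#_   (P,_)→(P,#,R)
state=P head=-1 tape=#[#]###0#_   (P,#)→(P,1,R)
state=P head=0 tape=#1[#]##0#_   (P,#)→(P,1,R)
state=P head=1 tape=#11[#]#0#_   (P,#)→(P,1,R)
state=P head=2 tape=#111[#]0#_   (P,#)→(P,1,R)
state=P head=3 tape=#1111[0]#_   (P,0)→(Q,1,R)
state=Q head=4 tape=#11111[#]_   (Q,#)→(Q,1,R)
state=Q head=5 tape=#111111[_]
At halt the head is at cell 5.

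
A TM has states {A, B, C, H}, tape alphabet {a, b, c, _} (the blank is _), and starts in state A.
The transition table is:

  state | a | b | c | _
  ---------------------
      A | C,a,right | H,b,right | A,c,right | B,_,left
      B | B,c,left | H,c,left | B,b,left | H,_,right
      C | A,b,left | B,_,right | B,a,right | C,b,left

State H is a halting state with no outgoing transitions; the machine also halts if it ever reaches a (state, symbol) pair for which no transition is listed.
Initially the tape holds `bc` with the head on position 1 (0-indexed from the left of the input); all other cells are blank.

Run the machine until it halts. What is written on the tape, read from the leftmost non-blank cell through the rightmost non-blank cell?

cb

state=A head=1 tape=_b[c]_   (A,c)→(A,c,right)
state=A head=2 tape=_bc[_]   (A,_)→(B,_,left)
state=B head=1 tape=_b[c]_   (B,c)→(B,b,left)
state=B head=0 tape=_[b]b_   (B,b)→(H,c,left)
state=H head=-1 tape=[_]cb_
The non-blank tape span at halt is cb.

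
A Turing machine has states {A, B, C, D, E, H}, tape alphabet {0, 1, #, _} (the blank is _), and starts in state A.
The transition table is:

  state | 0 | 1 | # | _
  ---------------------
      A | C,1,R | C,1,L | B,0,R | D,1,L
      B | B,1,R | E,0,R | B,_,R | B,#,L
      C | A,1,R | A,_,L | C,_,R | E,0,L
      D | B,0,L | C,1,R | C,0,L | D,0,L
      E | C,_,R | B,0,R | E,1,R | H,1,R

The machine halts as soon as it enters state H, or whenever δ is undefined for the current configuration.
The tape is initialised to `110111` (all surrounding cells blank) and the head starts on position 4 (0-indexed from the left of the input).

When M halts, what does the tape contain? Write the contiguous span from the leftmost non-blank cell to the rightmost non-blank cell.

state=A head=4 tape=1101[1]1____   (A,1)→(C,1,L)
state=C head=3 tape=110[1]11____   (C,1)→(A,_,L)
state=A head=2 tape=11[0]_11____   (A,0)→(C,1,R)
state=C head=3 tape=111[_]11____   (C,_)→(E,0,L)
state=E head=2 tape=11[1]011____   (E,1)→(B,0,R)
state=B head=3 tape=110[0]11____   (B,0)→(B,1,R)
state=B head=4 tape=1101[1]1____   (B,1)→(E,0,R)
state=E head=5 tape=11010[1]____   (E,1)→(B,0,R)
state=B head=6 tape=110100[_]___   (B,_)→(B,#,L)
state=B head=5 tape=11010[0]#___   (B,0)→(B,1,R)
state=B head=6 tape=110101[#]___   (B,#)→(B,_,R)
state=B head=7 tape=110101_[_]__   (B,_)→(B,#,L)
state=B head=6 tape=110101[_]#__   (B,_)→(B,#,L)
state=B head=5 tape=11010[1]##__   (B,1)→(E,0,R)
state=E head=6 tape=110100[#]#__   (E,#)→(E,1,R)
state=E head=7 tape=1101001[#]__   (E,#)→(E,1,R)
state=E head=8 tape=11010011[_]_   (E,_)→(H,1,R)
state=H head=9 tape=110100111[_]
The non-blank tape span at halt is 110100111.

110100111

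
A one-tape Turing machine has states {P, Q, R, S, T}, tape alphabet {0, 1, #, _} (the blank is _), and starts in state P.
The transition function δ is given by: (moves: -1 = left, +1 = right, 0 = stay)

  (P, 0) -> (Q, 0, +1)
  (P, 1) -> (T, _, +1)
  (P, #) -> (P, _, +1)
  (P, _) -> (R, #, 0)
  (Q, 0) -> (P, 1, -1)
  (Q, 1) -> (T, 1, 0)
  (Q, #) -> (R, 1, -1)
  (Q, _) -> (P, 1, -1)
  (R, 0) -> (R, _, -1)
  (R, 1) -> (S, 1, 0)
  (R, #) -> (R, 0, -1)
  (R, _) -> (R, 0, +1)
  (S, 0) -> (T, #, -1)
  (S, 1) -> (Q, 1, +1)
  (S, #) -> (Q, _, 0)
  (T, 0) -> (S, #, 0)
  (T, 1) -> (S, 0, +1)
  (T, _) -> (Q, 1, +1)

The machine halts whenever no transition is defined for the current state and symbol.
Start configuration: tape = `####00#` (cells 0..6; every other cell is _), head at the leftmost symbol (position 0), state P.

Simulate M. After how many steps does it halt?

14

state=P head=0 tape=[#]###00#_   (P,#)→(P,_,+1)
state=P head=1 tape=_[#]##00#_   (P,#)→(P,_,+1)
state=P head=2 tape=__[#]#00#_   (P,#)→(P,_,+1)
state=P head=3 tape=___[#]00#_   (P,#)→(P,_,+1)
state=P head=4 tape=____[0]0#_   (P,0)→(Q,0,+1)
state=Q head=5 tape=____0[0]#_   (Q,0)→(P,1,-1)
state=P head=4 tape=____[0]1#_   (P,0)→(Q,0,+1)
state=Q head=5 tape=____0[1]#_   (Q,1)→(T,1,0)
state=T head=5 tape=____0[1]#_   (T,1)→(S,0,+1)
state=S head=6 tape=____00[#]_   (S,#)→(Q,_,0)
state=Q head=6 tape=____00[_]_   (Q,_)→(P,1,-1)
state=P head=5 tape=____0[0]1_   (P,0)→(Q,0,+1)
state=Q head=6 tape=____00[1]_   (Q,1)→(T,1,0)
state=T head=6 tape=____00[1]_   (T,1)→(S,0,+1)
state=S head=7 tape=____000[_]
M halts after 14 transitions.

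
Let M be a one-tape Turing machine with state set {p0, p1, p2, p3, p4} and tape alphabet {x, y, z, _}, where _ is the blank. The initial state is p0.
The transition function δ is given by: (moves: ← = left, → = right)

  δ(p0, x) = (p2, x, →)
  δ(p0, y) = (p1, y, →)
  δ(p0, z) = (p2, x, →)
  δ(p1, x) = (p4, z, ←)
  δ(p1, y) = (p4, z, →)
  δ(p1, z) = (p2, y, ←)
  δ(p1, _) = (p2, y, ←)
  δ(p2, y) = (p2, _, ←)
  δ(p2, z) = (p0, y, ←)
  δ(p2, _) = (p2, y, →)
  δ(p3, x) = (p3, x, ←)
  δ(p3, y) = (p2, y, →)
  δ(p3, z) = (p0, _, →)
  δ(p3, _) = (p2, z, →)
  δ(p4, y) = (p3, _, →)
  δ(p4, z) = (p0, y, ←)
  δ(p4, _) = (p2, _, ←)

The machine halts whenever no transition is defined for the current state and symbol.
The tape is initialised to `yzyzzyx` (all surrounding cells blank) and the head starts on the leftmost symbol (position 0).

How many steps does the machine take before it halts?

29

state=p0 head=0 tape=___[y]zyzzyx   (p0,y)→(p1,y,→)
state=p1 head=1 tape=___y[z]yzzyx   (p1,z)→(p2,y,←)
state=p2 head=0 tape=___[y]yyzzyx   (p2,y)→(p2,_,←)
state=p2 head=-1 tape=__[_]_yyzzyx   (p2,_)→(p2,y,→)
state=p2 head=0 tape=__y[_]yyzzyx   (p2,_)→(p2,y,→)
state=p2 head=1 tape=__yy[y]yzzyx   (p2,y)→(p2,_,←)
state=p2 head=0 tape=__y[y]_yzzyx   (p2,y)→(p2,_,←)
state=p2 head=-1 tape=__[y]__yzzyx   (p2,y)→(p2,_,←)
state=p2 head=-2 tape=_[_]___yzzyx   (p2,_)→(p2,y,→)
state=p2 head=-1 tape=_y[_]__yzzyx   (p2,_)→(p2,y,→)
state=p2 head=0 tape=_yy[_]_yzzyx   (p2,_)→(p2,y,→)
state=p2 head=1 tape=_yyy[_]yzzyx   (p2,_)→(p2,y,→)
state=p2 head=2 tape=_yyyy[y]zzyx   (p2,y)→(p2,_,←)
state=p2 head=1 tape=_yyy[y]_zzyx   (p2,y)→(p2,_,←)
state=p2 head=0 tape=_yy[y]__zzyx   (p2,y)→(p2,_,←)
state=p2 head=-1 tape=_y[y]___zzyx   (p2,y)→(p2,_,←)
state=p2 head=-2 tape=_[y]____zzyx   (p2,y)→(p2,_,←)
state=p2 head=-3 tape=[_]_____zzyx   (p2,_)→(p2,y,→)
state=p2 head=-2 tape=y[_]____zzyx   (p2,_)→(p2,y,→)
state=p2 head=-1 tape=yy[_]___zzyx   (p2,_)→(p2,y,→)
state=p2 head=0 tape=yyy[_]__zzyx   (p2,_)→(p2,y,→)
state=p2 head=1 tape=yyyy[_]_zzyx   (p2,_)→(p2,y,→)
state=p2 head=2 tape=yyyyy[_]zzyx   (p2,_)→(p2,y,→)
state=p2 head=3 tape=yyyyyy[z]zyx   (p2,z)→(p0,y,←)
state=p0 head=2 tape=yyyyy[y]yzyx   (p0,y)→(p1,y,→)
state=p1 head=3 tape=yyyyyy[y]zyx   (p1,y)→(p4,z,→)
state=p4 head=4 tape=yyyyyyz[z]yx   (p4,z)→(p0,y,←)
state=p0 head=3 tape=yyyyyy[z]yyx   (p0,z)→(p2,x,→)
state=p2 head=4 tape=yyyyyyx[y]yx   (p2,y)→(p2,_,←)
state=p2 head=3 tape=yyyyyy[x]_yx
M halts after 29 transitions.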